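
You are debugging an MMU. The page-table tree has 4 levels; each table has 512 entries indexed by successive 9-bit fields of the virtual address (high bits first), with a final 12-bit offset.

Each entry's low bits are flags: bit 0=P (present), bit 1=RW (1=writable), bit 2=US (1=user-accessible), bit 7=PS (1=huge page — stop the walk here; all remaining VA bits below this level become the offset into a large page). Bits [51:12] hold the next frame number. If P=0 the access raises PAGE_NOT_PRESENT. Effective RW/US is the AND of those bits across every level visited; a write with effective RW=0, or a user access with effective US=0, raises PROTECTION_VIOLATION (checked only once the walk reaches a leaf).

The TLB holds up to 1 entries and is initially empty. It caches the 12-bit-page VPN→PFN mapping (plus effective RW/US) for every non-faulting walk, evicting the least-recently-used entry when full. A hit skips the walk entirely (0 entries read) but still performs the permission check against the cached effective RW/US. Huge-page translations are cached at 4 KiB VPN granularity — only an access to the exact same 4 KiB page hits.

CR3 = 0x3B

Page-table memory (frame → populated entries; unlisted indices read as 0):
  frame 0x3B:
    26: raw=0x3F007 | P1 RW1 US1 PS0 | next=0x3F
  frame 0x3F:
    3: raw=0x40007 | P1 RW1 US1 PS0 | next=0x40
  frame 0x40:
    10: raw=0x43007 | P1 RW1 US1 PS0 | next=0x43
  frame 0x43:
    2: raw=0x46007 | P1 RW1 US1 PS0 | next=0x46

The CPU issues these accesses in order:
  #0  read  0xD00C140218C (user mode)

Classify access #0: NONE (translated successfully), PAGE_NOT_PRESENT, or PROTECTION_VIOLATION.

Per-access translation:
#0 VA=0xD00C140218C (r,user):
  lvl0: tbl 0x3B, slot 26 ⇒ 0x3F007 (P1/RW1/US1/PS0)
  lvl1: tbl 0x3F, slot 3 ⇒ 0x40007 (P1/RW1/US1/PS0)
  lvl2: tbl 0x40, slot 10 ⇒ 0x43007 (P1/RW1/US1/PS0)
  lvl3: tbl 0x43, slot 2 ⇒ 0x46007 (P1/RW1/US1/PS0)
  ✓ 0x4618C  — 4 lookups

Access #0 fault: NONE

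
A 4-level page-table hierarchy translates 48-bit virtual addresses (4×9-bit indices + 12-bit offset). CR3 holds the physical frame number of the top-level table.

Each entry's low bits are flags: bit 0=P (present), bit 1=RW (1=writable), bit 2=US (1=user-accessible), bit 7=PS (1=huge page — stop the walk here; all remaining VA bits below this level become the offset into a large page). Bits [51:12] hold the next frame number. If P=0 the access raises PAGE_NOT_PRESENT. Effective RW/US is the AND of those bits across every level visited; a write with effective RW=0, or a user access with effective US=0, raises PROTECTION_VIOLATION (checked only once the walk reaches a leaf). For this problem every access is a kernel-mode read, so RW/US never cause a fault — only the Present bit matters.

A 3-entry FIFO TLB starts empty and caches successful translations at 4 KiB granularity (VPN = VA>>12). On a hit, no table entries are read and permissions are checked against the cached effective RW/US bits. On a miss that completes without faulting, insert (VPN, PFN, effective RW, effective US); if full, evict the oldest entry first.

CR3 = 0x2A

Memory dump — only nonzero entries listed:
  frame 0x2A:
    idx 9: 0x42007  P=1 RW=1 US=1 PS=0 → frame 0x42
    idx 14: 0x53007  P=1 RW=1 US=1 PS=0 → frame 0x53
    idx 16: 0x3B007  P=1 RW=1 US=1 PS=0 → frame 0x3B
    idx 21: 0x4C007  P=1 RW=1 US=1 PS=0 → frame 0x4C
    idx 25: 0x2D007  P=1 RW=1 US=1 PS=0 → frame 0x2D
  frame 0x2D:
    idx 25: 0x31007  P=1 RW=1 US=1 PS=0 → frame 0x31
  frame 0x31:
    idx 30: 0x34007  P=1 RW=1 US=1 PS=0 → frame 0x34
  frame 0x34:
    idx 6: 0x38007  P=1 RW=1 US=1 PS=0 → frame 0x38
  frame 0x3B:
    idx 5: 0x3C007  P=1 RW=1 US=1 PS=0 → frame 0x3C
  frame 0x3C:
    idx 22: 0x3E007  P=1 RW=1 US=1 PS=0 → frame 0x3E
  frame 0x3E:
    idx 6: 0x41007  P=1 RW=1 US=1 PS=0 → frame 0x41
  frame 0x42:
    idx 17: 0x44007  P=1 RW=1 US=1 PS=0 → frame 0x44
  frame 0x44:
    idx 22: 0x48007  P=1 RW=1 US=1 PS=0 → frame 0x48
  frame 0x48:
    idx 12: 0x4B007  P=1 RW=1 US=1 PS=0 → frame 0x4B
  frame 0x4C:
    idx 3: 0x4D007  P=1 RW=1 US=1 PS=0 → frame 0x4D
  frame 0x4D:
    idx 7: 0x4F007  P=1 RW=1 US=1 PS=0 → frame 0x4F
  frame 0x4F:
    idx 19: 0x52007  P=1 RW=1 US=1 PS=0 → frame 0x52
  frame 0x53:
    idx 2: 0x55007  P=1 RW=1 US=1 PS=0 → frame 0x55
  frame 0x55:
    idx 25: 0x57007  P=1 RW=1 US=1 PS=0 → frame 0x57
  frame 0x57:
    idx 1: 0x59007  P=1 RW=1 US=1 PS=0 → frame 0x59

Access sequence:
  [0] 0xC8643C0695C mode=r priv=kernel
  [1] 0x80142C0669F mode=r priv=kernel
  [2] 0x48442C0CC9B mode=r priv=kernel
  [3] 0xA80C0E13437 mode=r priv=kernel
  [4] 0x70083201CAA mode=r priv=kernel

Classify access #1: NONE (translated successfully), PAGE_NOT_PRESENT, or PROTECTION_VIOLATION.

Trace:
#0 VA=0xC8643C0695C (r,kernel):
  [0] read 0x2A idx=25: raw=0x2D007 flags P=1 W=1 U=1 S=0
  [1] read 0x2D idx=25: raw=0x31007 flags P=1 W=1 U=1 S=0
  [2] read 0x31 idx=30: raw=0x34007 flags P=1 W=1 U=1 S=0
  [3] read 0x34 idx=6: raw=0x38007 flags P=1 W=1 U=1 S=0
  → PA=0x3895C  (4 entries read)
#1 VA=0x80142C0669F (r,kernel):
  [0] read 0x2A idx=16: raw=0x3B007 flags P=1 W=1 U=1 S=0
  [1] read 0x3B idx=5: raw=0x3C007 flags P=1 W=1 U=1 S=0
  [2] read 0x3C idx=22: raw=0x3E007 flags P=1 W=1 U=1 S=0
  [3] read 0x3E idx=6: raw=0x41007 flags P=1 W=1 U=1 S=0
  → PA=0x4169F  (4 entries read)
#2 VA=0x48442C0CC9B (r,kernel):
  [0] read 0x2A idx=9: raw=0x42007 flags P=1 W=1 U=1 S=0
  [1] read 0x42 idx=17: raw=0x44007 flags P=1 W=1 U=1 S=0
  [2] read 0x44 idx=22: raw=0x48007 flags P=1 W=1 U=1 S=0
  [3] read 0x48 idx=12: raw=0x4B007 flags P=1 W=1 U=1 S=0
  → PA=0x4BC9B  (4 entries read)
#3 VA=0xA80C0E13437 (r,kernel):
  [0] read 0x2A idx=21: raw=0x4C007 flags P=1 W=1 U=1 S=0
  [1] read 0x4C idx=3: raw=0x4D007 flags P=1 W=1 U=1 S=0
  [2] read 0x4D idx=7: raw=0x4F007 flags P=1 W=1 U=1 S=0
  [3] read 0x4F idx=19: raw=0x52007 flags P=1 W=1 U=1 S=0
  → PA=0x52437  (4 entries read)
#4 VA=0x70083201CAA (r,kernel):
  [0] read 0x2A idx=14: raw=0x53007 flags P=1 W=1 U=1 S=0
  [1] read 0x53 idx=2: raw=0x55007 flags P=1 W=1 U=1 S=0
  [2] read 0x55 idx=25: raw=0x57007 flags P=1 W=1 U=1 S=0
  [3] read 0x57 idx=1: raw=0x59007 flags P=1 W=1 U=1 S=0
  → PA=0x59CAA  (4 entries read)

Access #1 fault: NONE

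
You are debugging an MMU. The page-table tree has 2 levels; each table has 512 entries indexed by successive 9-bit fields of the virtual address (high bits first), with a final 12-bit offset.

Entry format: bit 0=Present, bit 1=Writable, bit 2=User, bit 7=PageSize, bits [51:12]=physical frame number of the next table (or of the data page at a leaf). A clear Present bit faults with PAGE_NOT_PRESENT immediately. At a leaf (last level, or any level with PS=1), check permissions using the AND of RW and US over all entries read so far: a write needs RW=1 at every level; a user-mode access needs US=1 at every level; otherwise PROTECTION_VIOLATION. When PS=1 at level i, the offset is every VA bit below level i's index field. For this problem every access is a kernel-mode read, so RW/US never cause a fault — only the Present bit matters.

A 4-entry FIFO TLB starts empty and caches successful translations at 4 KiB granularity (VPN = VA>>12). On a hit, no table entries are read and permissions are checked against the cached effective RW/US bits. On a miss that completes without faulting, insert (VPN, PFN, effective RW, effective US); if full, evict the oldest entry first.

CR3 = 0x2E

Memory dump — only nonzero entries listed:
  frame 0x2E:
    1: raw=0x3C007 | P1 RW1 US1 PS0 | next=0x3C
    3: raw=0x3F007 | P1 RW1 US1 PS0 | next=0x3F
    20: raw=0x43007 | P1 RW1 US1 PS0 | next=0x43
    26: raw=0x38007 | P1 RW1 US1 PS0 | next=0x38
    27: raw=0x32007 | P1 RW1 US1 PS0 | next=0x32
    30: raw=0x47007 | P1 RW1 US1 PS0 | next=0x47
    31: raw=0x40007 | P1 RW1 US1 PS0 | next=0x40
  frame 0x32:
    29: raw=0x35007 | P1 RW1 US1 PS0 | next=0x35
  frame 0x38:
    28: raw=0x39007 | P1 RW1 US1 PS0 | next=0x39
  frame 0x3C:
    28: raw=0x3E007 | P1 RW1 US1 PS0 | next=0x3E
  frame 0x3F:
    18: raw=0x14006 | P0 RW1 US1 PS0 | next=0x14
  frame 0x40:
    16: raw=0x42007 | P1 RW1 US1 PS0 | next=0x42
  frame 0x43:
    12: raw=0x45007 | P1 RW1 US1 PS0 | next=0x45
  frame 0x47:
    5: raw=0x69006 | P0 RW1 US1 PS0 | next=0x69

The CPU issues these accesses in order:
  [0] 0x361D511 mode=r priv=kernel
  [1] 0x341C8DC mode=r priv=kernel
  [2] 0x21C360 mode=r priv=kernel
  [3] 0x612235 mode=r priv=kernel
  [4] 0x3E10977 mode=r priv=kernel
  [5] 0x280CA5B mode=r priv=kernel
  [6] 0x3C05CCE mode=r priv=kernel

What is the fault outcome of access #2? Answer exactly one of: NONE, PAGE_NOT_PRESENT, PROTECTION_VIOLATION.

Per-access translation:
#0 VA=0x361D511 (r,kernel):
  L0: frame=0x2E idx=27 entry=0x32007 [P=1 RW=1 US=1 PS=0]
  L1: frame=0x32 idx=29 entry=0x35007 [P=1 RW=1 US=1 PS=0]
  ⇒ phys 0x35511  [2 reads]
#1 VA=0x341C8DC (r,kernel):
  L0: frame=0x2E idx=26 entry=0x38007 [P=1 RW=1 US=1 PS=0]
  L1: frame=0x38 idx=28 entry=0x39007 [P=1 RW=1 US=1 PS=0]
  ⇒ phys 0x398DC  [2 reads]
#2 VA=0x21C360 (r,kernel):
  L0: frame=0x2E idx=1 entry=0x3C007 [P=1 RW=1 US=1 PS=0]
  L1: frame=0x3C idx=28 entry=0x3E007 [P=1 RW=1 US=1 PS=0]
  ⇒ phys 0x3E360  [2 reads]
#3 VA=0x612235 (r,kernel):
  L0: frame=0x2E idx=3 entry=0x3F007 [P=1 RW=1 US=1 PS=0]
  L1: frame=0x3F idx=18 entry=0x14006 [P=0 RW=1 US=1 PS=0]
  ✗ PAGE_NOT_PRESENT  [2 reads]
#4 VA=0x3E10977 (r,kernel):
  L0: frame=0x2E idx=31 entry=0x40007 [P=1 RW=1 US=1 PS=0]
  L1: frame=0x40 idx=16 entry=0x42007 [P=1 RW=1 US=1 PS=0]
  ⇒ phys 0x42977  [2 reads]
#5 VA=0x280CA5B (r,kernel):
  L0: frame=0x2E idx=20 entry=0x43007 [P=1 RW=1 US=1 PS=0]
  L1: frame=0x43 idx=12 entry=0x45007 [P=1 RW=1 US=1 PS=0]
  ⇒ phys 0x45A5B  [2 reads]
#6 VA=0x3C05CCE (r,kernel):
  L0: frame=0x2E idx=30 entry=0x47007 [P=1 RW=1 US=1 PS=0]
  L1: frame=0x47 idx=5 entry=0x69006 [P=0 RW=1 US=1 PS=0]
  ✗ PAGE_NOT_PRESENT  [2 reads]

Access #2 fault: NONE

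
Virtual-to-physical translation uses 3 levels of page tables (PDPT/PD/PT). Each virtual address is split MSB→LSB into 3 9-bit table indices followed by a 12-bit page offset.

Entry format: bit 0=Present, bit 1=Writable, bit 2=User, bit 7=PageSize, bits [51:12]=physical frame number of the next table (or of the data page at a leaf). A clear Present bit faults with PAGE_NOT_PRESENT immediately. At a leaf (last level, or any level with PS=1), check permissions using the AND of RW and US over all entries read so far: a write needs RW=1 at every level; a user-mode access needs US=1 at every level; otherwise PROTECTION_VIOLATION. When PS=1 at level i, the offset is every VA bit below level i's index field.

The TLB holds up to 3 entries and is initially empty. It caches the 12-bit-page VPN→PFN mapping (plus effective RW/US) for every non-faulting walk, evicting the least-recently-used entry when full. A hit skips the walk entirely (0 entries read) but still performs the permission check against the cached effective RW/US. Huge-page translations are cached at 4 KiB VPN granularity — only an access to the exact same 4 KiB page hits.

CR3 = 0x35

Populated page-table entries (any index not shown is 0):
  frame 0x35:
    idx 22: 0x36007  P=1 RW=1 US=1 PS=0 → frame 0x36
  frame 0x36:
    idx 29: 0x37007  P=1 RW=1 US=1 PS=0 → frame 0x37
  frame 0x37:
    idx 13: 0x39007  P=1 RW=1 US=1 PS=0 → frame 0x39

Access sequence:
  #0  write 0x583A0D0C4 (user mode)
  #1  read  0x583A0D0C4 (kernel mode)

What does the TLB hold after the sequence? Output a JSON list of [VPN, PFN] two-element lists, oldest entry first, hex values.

Walk each access:
#0 VA=0x583A0D0C4 (w,user):
  lvl0: tbl 0x35, slot 22 ⇒ 0x36007 (P1/RW1/US1/PS0)
  lvl1: tbl 0x36, slot 29 ⇒ 0x37007 (P1/RW1/US1/PS0)
  lvl2: tbl 0x37, slot 13 ⇒ 0x39007 (P1/RW1/US1/PS0)
  ⇒ phys 0x390C4  [3 reads]
#1 VA=0x583A0D0C4 (r,kernel):
  TLB hit vpn=0x583A0D → PA=0x390C4

TLB: [["0x583A0D", "0x39"]]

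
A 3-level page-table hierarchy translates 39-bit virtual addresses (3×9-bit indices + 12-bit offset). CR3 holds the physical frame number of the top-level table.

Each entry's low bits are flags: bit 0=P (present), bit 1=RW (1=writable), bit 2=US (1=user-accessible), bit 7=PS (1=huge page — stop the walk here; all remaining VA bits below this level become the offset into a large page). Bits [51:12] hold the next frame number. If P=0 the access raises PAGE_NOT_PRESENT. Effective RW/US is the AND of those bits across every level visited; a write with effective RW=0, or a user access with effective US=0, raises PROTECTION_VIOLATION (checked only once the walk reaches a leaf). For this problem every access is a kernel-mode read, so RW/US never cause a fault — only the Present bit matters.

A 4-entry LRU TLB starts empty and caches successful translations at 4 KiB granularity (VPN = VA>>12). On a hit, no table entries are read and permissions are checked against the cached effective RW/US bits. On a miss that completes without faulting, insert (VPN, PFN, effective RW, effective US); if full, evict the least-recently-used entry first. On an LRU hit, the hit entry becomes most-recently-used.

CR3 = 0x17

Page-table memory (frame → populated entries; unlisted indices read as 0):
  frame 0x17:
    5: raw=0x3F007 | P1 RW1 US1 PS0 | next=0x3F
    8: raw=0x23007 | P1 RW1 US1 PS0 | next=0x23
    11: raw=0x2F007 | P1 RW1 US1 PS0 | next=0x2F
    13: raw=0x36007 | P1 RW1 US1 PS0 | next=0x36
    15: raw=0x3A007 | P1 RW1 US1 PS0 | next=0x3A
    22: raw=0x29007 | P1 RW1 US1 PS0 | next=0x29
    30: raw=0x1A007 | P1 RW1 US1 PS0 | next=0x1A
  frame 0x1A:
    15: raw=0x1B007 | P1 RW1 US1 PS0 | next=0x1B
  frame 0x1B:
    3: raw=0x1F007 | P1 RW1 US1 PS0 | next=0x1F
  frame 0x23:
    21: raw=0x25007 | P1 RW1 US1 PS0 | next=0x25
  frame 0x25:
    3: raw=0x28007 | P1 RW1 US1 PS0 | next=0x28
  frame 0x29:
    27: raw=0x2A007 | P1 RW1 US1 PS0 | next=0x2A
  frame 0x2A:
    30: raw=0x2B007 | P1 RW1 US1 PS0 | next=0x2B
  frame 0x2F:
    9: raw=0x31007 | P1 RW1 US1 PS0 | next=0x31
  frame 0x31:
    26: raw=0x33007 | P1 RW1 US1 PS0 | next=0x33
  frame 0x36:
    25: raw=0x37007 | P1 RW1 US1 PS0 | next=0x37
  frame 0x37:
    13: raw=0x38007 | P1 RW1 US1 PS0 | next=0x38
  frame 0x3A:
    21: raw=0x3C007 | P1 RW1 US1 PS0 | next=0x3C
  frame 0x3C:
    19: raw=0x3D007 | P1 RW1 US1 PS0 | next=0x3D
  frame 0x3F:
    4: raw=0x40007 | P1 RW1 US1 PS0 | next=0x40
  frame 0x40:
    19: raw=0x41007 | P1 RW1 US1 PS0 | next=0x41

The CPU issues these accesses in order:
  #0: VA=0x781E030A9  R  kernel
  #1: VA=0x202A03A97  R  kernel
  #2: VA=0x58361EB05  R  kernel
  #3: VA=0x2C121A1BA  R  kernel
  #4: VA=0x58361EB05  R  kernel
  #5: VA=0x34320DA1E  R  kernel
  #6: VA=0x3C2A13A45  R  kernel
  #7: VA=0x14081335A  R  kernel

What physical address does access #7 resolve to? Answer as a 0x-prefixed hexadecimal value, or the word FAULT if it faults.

Walk each access:
#0 VA=0x781E030A9 (r,kernel):
  lvl0: tbl 0x17, slot 30 ⇒ 0x1A007 (P1/RW1/US1/PS0)
  lvl1: tbl 0x1A, slot 15 ⇒ 0x1B007 (P1/RW1/US1/PS0)
  lvl2: tbl 0x1B, slot 3 ⇒ 0x1F007 (P1/RW1/US1/PS0)
  ✓ 0x1F0A9  — 3 lookups
#1 VA=0x202A03A97 (r,kernel):
  lvl0: tbl 0x17, slot 8 ⇒ 0x23007 (P1/RW1/US1/PS0)
  lvl1: tbl 0x23, slot 21 ⇒ 0x25007 (P1/RW1/US1/PS0)
  lvl2: tbl 0x25, slot 3 ⇒ 0x28007 (P1/RW1/US1/PS0)
  ✓ 0x28A97  — 3 lookups
#2 VA=0x58361EB05 (r,kernel):
  lvl0: tbl 0x17, slot 22 ⇒ 0x29007 (P1/RW1/US1/PS0)
  lvl1: tbl 0x29, slot 27 ⇒ 0x2A007 (P1/RW1/US1/PS0)
  lvl2: tbl 0x2A, slot 30 ⇒ 0x2B007 (P1/RW1/US1/PS0)
  ✓ 0x2BB05  — 3 lookups
#3 VA=0x2C121A1BA (r,kernel):
  lvl0: tbl 0x17, slot 11 ⇒ 0x2F007 (P1/RW1/US1/PS0)
  lvl1: tbl 0x2F, slot 9 ⇒ 0x31007 (P1/RW1/US1/PS0)
  lvl2: tbl 0x31, slot 26 ⇒ 0x33007 (P1/RW1/US1/PS0)
  ✓ 0x331BA  — 3 lookups
#4 VA=0x58361EB05 (r,kernel):
  TLB hit vpn=0x58361E → PA=0x2BB05
#5 VA=0x34320DA1E (r,kernel):
  lvl0: tbl 0x17, slot 13 ⇒ 0x36007 (P1/RW1/US1/PS0)
  lvl1: tbl 0x36, slot 25 ⇒ 0x37007 (P1/RW1/US1/PS0)
  lvl2: tbl 0x37, slot 13 ⇒ 0x38007 (P1/RW1/US1/PS0)
  ✓ 0x38A1E  — 3 lookups
#6 VA=0x3C2A13A45 (r,kernel):
  lvl0: tbl 0x17, slot 15 ⇒ 0x3A007 (P1/RW1/US1/PS0)
  lvl1: tbl 0x3A, slot 21 ⇒ 0x3C007 (P1/RW1/US1/PS0)
  lvl2: tbl 0x3C, slot 19 ⇒ 0x3D007 (P1/RW1/US1/PS0)
  ✓ 0x3DA45  — 3 lookups
#7 VA=0x14081335A (r,kernel):
  lvl0: tbl 0x17, slot 5 ⇒ 0x3F007 (P1/RW1/US1/PS0)
  lvl1: tbl 0x3F, slot 4 ⇒ 0x40007 (P1/RW1/US1/PS0)
  lvl2: tbl 0x40, slot 19 ⇒ 0x41007 (P1/RW1/US1/PS0)
  ✓ 0x4135A  — 3 lookups

Access #7 PA: 0x4135A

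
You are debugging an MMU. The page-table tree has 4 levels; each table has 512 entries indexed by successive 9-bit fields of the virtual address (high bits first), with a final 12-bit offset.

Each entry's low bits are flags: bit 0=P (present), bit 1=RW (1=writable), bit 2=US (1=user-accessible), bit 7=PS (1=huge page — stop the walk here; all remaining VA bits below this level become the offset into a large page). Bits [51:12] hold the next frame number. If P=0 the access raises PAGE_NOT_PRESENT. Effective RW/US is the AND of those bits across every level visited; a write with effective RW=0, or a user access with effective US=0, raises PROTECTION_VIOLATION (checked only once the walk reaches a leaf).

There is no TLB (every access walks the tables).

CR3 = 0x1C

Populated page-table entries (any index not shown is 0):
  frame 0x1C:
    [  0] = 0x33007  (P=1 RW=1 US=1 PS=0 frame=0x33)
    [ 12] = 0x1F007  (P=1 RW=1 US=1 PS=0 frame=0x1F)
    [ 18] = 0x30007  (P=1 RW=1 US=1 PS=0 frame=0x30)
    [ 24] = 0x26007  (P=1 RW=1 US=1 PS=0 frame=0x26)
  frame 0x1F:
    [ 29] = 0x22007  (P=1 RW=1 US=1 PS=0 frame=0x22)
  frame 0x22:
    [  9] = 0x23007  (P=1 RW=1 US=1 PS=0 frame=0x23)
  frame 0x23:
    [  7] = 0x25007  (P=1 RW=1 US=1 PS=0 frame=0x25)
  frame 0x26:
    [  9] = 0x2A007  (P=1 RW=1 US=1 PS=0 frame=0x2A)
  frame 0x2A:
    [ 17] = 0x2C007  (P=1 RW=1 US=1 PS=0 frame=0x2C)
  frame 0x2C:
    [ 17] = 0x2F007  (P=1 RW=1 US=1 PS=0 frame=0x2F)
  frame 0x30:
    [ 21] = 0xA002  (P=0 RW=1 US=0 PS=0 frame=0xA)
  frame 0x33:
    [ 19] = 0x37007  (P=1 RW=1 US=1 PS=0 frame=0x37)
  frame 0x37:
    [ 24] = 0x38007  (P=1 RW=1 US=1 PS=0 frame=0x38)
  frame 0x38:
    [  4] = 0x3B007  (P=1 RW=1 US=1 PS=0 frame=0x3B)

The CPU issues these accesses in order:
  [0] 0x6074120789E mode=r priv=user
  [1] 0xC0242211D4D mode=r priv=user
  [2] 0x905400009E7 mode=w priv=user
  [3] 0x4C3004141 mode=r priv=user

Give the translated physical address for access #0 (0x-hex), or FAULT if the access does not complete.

Per-access translation:
#0 VA=0x6074120789E (r,user):
  [0] read 0x1C idx=12: raw=0x1F007 flags P=1 W=1 U=1 S=0
  [1] read 0x1F idx=29: raw=0x22007 flags P=1 W=1 U=1 S=0
  [2] read 0x22 idx=9: raw=0x23007 flags P=1 W=1 U=1 S=0
  [3] read 0x23 idx=7: raw=0x25007 flags P=1 W=1 U=1 S=0
  ⇒ phys 0x2589E  [4 reads]
#1 VA=0xC0242211D4D (r,user):
  [0] read 0x1C idx=24: raw=0x26007 flags P=1 W=1 U=1 S=0
  [1] read 0x26 idx=9: raw=0x2A007 flags P=1 W=1 U=1 S=0
  [2] read 0x2A idx=17: raw=0x2C007 flags P=1 W=1 U=1 S=0
  [3] read 0x2C idx=17: raw=0x2F007 flags P=1 W=1 U=1 S=0
  ⇒ phys 0x2FD4D  [4 reads]
#2 VA=0x905400009E7 (w,user):
  [0] read 0x1C idx=18: raw=0x30007 flags P=1 W=1 U=1 S=0
  [1] read 0x30 idx=21: raw=0xA002 flags P=0 W=1 U=0 S=0
  ✗ PAGE_NOT_PRESENT  [2 reads]
#3 VA=0x4C3004141 (r,user):
  [0] read 0x1C idx=0: raw=0x33007 flags P=1 W=1 U=1 S=0
  [1] read 0x33 idx=19: raw=0x37007 flags P=1 W=1 U=1 S=0
  [2] read 0x37 idx=24: raw=0x38007 flags P=1 W=1 U=1 S=0
  [3] read 0x38 idx=4: raw=0x3B007 flags P=1 W=1 U=1 S=0
  ⇒ phys 0x3B141  [4 reads]

Access #0 PA: 0x2589E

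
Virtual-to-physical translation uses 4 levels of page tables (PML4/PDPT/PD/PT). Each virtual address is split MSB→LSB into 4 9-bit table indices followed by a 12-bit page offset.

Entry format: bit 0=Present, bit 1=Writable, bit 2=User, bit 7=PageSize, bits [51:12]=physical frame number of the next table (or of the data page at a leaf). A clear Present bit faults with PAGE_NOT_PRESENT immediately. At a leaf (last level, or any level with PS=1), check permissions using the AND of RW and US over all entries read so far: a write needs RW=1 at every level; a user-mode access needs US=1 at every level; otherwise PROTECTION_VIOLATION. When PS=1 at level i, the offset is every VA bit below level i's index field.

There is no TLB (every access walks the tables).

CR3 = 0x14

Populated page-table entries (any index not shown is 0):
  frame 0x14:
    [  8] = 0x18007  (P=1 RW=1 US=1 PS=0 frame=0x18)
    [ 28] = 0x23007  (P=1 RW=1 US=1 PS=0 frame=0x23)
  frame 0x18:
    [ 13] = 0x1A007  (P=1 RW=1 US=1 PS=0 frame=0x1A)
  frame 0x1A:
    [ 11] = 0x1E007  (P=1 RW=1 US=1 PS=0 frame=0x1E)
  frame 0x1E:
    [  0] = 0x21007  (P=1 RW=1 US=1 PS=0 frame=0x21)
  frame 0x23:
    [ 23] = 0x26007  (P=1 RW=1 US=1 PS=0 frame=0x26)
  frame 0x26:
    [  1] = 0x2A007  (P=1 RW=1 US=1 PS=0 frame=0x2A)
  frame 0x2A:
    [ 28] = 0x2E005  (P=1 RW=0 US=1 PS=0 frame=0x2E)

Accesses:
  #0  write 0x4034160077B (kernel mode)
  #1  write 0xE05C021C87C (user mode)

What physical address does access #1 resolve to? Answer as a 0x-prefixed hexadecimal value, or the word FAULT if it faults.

Walk each access:
#0 VA=0x4034160077B (w,kernel):
  L0: frame=0x14 idx=8 entry=0x18007 [P=1 RW=1 US=1 PS=0]
  L1: frame=0x18 idx=13 entry=0x1A007 [P=1 RW=1 US=1 PS=0]
  L2: frame=0x1A idx=11 entry=0x1E007 [P=1 RW=1 US=1 PS=0]
  L3: frame=0x1E idx=0 entry=0x21007 [P=1 RW=1 US=1 PS=0]
  ✓ 0x2177B  — 4 lookups
#1 VA=0xE05C021C87C (w,user):
  L0: frame=0x14 idx=28 entry=0x23007 [P=1 RW=1 US=1 PS=0]
  L1: frame=0x23 idx=23 entry=0x26007 [P=1 RW=1 US=1 PS=0]
  L2: frame=0x26 idx=1 entry=0x2A007 [P=1 RW=1 US=1 PS=0]
  L3: frame=0x2A idx=28 entry=0x2E005 [P=1 RW=0 US=1 PS=0]
  ⇒ fault: PROTECTION_VIOLATION  — 4 lookups

Access #1 PA: FAULT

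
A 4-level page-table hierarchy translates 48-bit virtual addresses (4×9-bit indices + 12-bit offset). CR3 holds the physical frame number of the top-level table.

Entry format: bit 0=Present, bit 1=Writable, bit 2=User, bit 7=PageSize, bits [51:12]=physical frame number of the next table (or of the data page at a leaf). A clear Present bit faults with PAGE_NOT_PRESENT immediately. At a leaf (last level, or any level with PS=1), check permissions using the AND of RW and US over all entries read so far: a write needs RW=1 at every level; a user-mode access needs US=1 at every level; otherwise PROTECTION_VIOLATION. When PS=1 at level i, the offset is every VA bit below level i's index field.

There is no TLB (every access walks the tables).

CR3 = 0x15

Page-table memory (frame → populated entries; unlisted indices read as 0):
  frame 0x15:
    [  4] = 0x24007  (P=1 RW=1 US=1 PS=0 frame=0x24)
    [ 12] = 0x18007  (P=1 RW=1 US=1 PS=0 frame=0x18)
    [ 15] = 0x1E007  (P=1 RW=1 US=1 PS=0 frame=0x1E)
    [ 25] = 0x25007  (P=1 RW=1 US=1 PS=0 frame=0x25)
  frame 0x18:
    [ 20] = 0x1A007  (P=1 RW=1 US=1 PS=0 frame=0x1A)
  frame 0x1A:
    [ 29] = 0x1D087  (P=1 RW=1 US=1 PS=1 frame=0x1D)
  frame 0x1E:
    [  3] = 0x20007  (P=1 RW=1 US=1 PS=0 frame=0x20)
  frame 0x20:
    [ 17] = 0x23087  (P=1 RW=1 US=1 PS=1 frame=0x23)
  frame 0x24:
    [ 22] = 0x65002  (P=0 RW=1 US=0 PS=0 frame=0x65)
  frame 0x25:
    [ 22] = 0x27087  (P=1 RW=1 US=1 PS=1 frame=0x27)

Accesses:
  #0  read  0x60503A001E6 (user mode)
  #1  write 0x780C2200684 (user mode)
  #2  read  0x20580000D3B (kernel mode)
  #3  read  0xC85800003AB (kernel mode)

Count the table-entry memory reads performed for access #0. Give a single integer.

Trace:
#0 VA=0x60503A001E6 (r,user):
  lvl0: tbl 0x15, slot 12 ⇒ 0x18007 (P1/RW1/US1/PS0)
  lvl1: tbl 0x18, slot 20 ⇒ 0x1A007 (P1/RW1/US1/PS0)
  lvl2: tbl 0x1A, slot 29 ⇒ 0x1D087 (P1/RW1/US1/PS1)
  ✓ 0x1D1E6 (huge @L2)  — 3 lookups
#1 VA=0x780C2200684 (w,user):
  lvl0: tbl 0x15, slot 15 ⇒ 0x1E007 (P1/RW1/US1/PS0)
  lvl1: tbl 0x1E, slot 3 ⇒ 0x20007 (P1/RW1/US1/PS0)
  lvl2: tbl 0x20, slot 17 ⇒ 0x23087 (P1/RW1/US1/PS1)
  ✓ 0x23684 (huge @L2)  — 3 lookups
#2 VA=0x20580000D3B (r,kernel):
  lvl0: tbl 0x15, slot 4 ⇒ 0x24007 (P1/RW1/US1/PS0)
  lvl1: tbl 0x24, slot 22 ⇒ 0x65002 (P0/RW1/US0/PS0)
  ⇒ fault: PAGE_NOT_PRESENT  — 2 lookups
#3 VA=0xC85800003AB (r,kernel):
  lvl0: tbl 0x15, slot 25 ⇒ 0x25007 (P1/RW1/US1/PS0)
  lvl1: tbl 0x25, slot 22 ⇒ 0x27087 (P1/RW1/US1/PS1)
  ✓ 0x273AB (huge @L1)  — 2 lookups

Entries read for #0: 3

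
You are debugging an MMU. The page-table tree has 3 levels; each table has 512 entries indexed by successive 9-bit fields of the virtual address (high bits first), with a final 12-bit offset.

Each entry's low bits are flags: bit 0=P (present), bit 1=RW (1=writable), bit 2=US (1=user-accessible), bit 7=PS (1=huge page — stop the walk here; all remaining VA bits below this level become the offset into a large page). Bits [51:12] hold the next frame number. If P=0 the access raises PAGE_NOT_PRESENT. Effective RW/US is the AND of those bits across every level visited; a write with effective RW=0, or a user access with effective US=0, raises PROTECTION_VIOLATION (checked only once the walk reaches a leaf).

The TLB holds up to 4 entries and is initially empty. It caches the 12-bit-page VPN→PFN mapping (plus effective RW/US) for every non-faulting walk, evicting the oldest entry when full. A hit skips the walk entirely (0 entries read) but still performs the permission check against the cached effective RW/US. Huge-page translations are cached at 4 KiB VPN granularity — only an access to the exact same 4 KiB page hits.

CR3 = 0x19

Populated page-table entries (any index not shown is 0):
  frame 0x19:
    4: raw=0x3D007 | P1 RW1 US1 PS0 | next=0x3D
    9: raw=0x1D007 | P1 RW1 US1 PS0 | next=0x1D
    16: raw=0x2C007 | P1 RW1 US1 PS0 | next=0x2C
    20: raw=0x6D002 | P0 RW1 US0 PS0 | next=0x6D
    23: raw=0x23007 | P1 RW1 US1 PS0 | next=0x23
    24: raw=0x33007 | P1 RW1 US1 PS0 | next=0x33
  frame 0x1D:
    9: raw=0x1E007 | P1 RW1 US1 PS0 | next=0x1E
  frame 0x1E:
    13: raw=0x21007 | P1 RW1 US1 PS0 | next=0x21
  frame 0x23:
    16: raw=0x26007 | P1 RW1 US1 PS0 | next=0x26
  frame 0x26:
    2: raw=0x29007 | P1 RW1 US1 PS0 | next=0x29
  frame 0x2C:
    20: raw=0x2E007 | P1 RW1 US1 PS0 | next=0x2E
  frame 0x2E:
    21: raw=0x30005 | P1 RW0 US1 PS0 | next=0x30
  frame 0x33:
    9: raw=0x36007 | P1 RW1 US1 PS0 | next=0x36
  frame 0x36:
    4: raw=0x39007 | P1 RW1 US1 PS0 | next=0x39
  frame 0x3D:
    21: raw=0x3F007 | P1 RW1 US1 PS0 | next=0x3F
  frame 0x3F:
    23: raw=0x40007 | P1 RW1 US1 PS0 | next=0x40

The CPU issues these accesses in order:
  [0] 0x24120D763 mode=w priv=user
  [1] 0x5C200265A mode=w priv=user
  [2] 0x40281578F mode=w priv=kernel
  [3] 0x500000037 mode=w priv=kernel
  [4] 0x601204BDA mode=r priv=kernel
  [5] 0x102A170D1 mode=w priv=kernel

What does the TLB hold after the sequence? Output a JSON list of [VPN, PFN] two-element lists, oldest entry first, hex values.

Walk each access:
#0 VA=0x24120D763 (w,user):
  L0 @0x19[9] → 0x1D007  P=1,RW=1,US=1,PS=0
  L1 @0x1D[9] → 0x1E007  P=1,RW=1,US=1,PS=0
  L2 @0x1E[13] → 0x21007  P=1,RW=1,US=1,PS=0
  → PA=0x21763  (3 entries read)
#1 VA=0x5C200265A (w,user):
  L0 @0x19[23] → 0x23007  P=1,RW=1,US=1,PS=0
  L1 @0x23[16] → 0x26007  P=1,RW=1,US=1,PS=0
  L2 @0x26[2] → 0x29007  P=1,RW=1,US=1,PS=0
  → PA=0x2965A  (3 entries read)
#2 VA=0x40281578F (w,kernel):
  L0 @0x19[16] → 0x2C007  P=1,RW=1,US=1,PS=0
  L1 @0x2C[20] → 0x2E007  P=1,RW=1,US=1,PS=0
  L2 @0x2E[21] → 0x30005  P=1,RW=0,US=1,PS=0
  → PROTECTION_VIOLATION  (3 entries read)
#3 VA=0x500000037 (w,kernel):
  L0 @0x19[20] → 0x6D002  P=0,RW=1,US=0,PS=0
  → PAGE_NOT_PRESENT  (1 entries read)
#4 VA=0x601204BDA (r,kernel):
  L0 @0x19[24] → 0x33007  P=1,RW=1,US=1,PS=0
  L1 @0x33[9] → 0x36007  P=1,RW=1,US=1,PS=0
  L2 @0x36[4] → 0x39007  P=1,RW=1,US=1,PS=0
  → PA=0x39BDA  (3 entries read)
#5 VA=0x102A170D1 (w,kernel):
  L0 @0x19[4] → 0x3D007  P=1,RW=1,US=1,PS=0
  L1 @0x3D[21] → 0x3F007  P=1,RW=1,US=1,PS=0
  L2 @0x3F[23] → 0x40007  P=1,RW=1,US=1,PS=0
  → PA=0x400D1  (3 entries read)

TLB: [["0x24120D", "0x21"], ["0x5C2002", "0x29"], ["0x601204", "0x39"], ["0x102A17", "0x40"]]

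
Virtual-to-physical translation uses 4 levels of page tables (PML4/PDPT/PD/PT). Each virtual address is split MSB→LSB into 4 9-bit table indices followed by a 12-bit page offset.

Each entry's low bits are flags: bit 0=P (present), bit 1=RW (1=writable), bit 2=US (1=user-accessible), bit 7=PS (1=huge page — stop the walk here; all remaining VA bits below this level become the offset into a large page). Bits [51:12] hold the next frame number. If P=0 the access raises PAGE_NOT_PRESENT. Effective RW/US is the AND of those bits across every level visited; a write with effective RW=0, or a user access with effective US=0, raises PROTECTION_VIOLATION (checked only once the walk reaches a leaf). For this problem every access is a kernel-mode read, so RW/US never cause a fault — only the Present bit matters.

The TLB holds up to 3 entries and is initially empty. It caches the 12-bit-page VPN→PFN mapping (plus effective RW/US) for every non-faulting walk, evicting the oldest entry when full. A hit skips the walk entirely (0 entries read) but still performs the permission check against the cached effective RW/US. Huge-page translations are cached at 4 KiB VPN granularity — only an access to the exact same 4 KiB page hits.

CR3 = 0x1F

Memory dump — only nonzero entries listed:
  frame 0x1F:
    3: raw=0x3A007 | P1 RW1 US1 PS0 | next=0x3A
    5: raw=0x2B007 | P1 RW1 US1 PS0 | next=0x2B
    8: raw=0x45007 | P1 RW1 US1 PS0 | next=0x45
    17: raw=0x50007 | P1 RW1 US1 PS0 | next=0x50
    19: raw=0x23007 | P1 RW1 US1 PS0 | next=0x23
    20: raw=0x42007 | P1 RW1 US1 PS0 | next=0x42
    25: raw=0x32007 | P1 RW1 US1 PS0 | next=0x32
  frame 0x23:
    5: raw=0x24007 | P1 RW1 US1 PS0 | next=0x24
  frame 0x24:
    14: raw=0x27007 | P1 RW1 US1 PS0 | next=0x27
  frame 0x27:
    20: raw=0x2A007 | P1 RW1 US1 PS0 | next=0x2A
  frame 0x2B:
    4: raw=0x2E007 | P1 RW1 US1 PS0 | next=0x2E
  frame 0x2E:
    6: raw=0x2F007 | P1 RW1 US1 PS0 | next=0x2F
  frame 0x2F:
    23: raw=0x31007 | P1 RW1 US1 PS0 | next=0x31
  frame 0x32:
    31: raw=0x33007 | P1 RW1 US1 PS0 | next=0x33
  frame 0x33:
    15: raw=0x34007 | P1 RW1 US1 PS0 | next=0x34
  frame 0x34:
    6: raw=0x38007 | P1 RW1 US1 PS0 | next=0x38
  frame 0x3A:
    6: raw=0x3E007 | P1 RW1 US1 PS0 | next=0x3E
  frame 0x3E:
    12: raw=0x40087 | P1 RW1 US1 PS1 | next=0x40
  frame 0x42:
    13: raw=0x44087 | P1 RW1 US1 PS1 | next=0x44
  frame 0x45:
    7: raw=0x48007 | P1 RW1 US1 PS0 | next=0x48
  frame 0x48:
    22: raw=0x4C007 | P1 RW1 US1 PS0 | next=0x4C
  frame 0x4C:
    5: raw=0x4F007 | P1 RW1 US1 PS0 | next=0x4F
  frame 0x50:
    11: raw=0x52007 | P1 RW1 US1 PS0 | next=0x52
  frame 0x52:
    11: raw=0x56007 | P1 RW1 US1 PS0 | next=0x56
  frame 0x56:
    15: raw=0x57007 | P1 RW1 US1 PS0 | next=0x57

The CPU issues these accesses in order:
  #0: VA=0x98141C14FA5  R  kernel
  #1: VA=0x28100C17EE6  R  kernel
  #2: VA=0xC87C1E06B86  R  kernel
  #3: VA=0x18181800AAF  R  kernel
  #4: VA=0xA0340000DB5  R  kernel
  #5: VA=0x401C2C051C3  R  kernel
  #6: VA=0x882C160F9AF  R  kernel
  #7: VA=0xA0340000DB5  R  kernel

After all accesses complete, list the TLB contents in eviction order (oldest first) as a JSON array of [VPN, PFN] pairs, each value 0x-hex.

Trace:
#0 VA=0x98141C14FA5 (r,kernel):
  [0] read 0x1F idx=19: raw=0x23007 flags P=1 W=1 U=1 S=0
  [1] read 0x23 idx=5: raw=0x24007 flags P=1 W=1 U=1 S=0
  [2] read 0x24 idx=14: raw=0x27007 flags P=1 W=1 U=1 S=0
  [3] read 0x27 idx=20: raw=0x2A007 flags P=1 W=1 U=1 S=0
  ✓ 0x2AFA5  — 4 lookups
#1 VA=0x28100C17EE6 (r,kernel):
  [0] read 0x1F idx=5: raw=0x2B007 flags P=1 W=1 U=1 S=0
  [1] read 0x2B idx=4: raw=0x2E007 flags P=1 W=1 U=1 S=0
  [2] read 0x2E idx=6: raw=0x2F007 flags P=1 W=1 U=1 S=0
  [3] read 0x2F idx=23: raw=0x31007 flags P=1 W=1 U=1 S=0
  ✓ 0x31EE6  — 4 lookups
#2 VA=0xC87C1E06B86 (r,kernel):
  [0] read 0x1F idx=25: raw=0x32007 flags P=1 W=1 U=1 S=0
  [1] read 0x32 idx=31: raw=0x33007 flags P=1 W=1 U=1 S=0
  [2] read 0x33 idx=15: raw=0x34007 flags P=1 W=1 U=1 S=0
  [3] read 0x34 idx=6: raw=0x38007 flags P=1 W=1 U=1 S=0
  ✓ 0x38B86  — 4 lookups
#3 VA=0x18181800AAF (r,kernel):
  [0] read 0x1F idx=3: raw=0x3A007 flags P=1 W=1 U=1 S=0
  [1] read 0x3A idx=6: raw=0x3E007 flags P=1 W=1 U=1 S=0
  [2] read 0x3E idx=12: raw=0x40087 flags P=1 W=1 U=1 S=1
  ✓ 0x40AAF (huge @L2)  — 3 lookups
#4 VA=0xA0340000DB5 (r,kernel):
  [0] read 0x1F idx=20: raw=0x42007 flags P=1 W=1 U=1 S=0
  [1] read 0x42 idx=13: raw=0x44087 flags P=1 W=1 U=1 S=1
  ✓ 0x44DB5 (huge @L1)  — 2 lookups
#5 VA=0x401C2C051C3 (r,kernel):
  [0] read 0x1F idx=8: raw=0x45007 flags P=1 W=1 U=1 S=0
  [1] read 0x45 idx=7: raw=0x48007 flags P=1 W=1 U=1 S=0
  [2] read 0x48 idx=22: raw=0x4C007 flags P=1 W=1 U=1 S=0
  [3] read 0x4C idx=5: raw=0x4F007 flags P=1 W=1 U=1 S=0
  ✓ 0x4F1C3  — 4 lookups
#6 VA=0x882C160F9AF (r,kernel):
  [0] read 0x1F idx=17: raw=0x50007 flags P=1 W=1 U=1 S=0
  [1] read 0x50 idx=11: raw=0x52007 flags P=1 W=1 U=1 S=0
  [2] read 0x52 idx=11: raw=0x56007 flags P=1 W=1 U=1 S=0
  [3] read 0x56 idx=15: raw=0x57007 flags P=1 W=1 U=1 S=0
  ✓ 0x579AF  — 4 lookups
#7 VA=0xA0340000DB5 (r,kernel):
  TLB hit vpn=0xA0340000 → PA=0x44DB5

TLB: [["0xA0340000", "0x44"], ["0x401C2C05", "0x4F"], ["0x882C160F", "0x57"]]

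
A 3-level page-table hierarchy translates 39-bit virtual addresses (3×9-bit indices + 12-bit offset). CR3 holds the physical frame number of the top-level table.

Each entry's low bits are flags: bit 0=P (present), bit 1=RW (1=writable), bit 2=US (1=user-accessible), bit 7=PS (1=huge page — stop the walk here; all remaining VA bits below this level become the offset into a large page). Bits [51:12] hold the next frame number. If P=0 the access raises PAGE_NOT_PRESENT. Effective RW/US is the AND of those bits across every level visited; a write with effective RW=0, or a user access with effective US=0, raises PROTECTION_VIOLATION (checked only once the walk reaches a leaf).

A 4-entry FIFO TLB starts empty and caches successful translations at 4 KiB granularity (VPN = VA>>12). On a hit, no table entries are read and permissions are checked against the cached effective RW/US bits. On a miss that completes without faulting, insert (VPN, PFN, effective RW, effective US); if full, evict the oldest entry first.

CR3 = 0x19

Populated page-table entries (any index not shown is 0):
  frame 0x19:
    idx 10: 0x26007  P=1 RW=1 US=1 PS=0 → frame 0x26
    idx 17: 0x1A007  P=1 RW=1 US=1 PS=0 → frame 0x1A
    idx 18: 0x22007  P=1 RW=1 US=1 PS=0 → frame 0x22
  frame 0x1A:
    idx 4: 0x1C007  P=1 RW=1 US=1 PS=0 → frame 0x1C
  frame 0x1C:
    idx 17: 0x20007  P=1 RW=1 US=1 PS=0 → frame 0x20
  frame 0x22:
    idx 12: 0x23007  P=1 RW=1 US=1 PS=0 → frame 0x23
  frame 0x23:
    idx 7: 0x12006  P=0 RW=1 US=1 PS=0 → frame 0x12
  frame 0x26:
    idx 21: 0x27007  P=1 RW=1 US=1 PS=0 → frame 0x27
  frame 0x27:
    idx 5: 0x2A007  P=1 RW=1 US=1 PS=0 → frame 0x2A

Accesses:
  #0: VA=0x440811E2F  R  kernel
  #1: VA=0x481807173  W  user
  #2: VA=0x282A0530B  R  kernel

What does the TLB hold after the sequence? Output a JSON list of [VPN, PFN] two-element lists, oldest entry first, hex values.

Per-access translation:
#0 VA=0x440811E2F (r,kernel):
  lvl0: tbl 0x19, slot 17 ⇒ 0x1A007 (P1/RW1/US1/PS0)
  lvl1: tbl 0x1A, slot 4 ⇒ 0x1C007 (P1/RW1/US1/PS0)
  lvl2: tbl 0x1C, slot 17 ⇒ 0x20007 (P1/RW1/US1/PS0)
  → PA=0x20E2F  (3 entries read)
#1 VA=0x481807173 (w,user):
  lvl0: tbl 0x19, slot 18 ⇒ 0x22007 (P1/RW1/US1/PS0)
  lvl1: tbl 0x22, slot 12 ⇒ 0x23007 (P1/RW1/US1/PS0)
  lvl2: tbl 0x23, slot 7 ⇒ 0x12006 (P0/RW1/US1/PS0)
  ✗ PAGE_NOT_PRESENT  [3 reads]
#2 VA=0x282A0530B (r,kernel):
  lvl0: tbl 0x19, slot 10 ⇒ 0x26007 (P1/RW1/US1/PS0)
  lvl1: tbl 0x26, slot 21 ⇒ 0x27007 (P1/RW1/US1/PS0)
  lvl2: tbl 0x27, slot 5 ⇒ 0x2A007 (P1/RW1/US1/PS0)
  → PA=0x2A30B  (3 entries read)

TLB: [["0x440811", "0x20"], ["0x282A05", "0x2A"]]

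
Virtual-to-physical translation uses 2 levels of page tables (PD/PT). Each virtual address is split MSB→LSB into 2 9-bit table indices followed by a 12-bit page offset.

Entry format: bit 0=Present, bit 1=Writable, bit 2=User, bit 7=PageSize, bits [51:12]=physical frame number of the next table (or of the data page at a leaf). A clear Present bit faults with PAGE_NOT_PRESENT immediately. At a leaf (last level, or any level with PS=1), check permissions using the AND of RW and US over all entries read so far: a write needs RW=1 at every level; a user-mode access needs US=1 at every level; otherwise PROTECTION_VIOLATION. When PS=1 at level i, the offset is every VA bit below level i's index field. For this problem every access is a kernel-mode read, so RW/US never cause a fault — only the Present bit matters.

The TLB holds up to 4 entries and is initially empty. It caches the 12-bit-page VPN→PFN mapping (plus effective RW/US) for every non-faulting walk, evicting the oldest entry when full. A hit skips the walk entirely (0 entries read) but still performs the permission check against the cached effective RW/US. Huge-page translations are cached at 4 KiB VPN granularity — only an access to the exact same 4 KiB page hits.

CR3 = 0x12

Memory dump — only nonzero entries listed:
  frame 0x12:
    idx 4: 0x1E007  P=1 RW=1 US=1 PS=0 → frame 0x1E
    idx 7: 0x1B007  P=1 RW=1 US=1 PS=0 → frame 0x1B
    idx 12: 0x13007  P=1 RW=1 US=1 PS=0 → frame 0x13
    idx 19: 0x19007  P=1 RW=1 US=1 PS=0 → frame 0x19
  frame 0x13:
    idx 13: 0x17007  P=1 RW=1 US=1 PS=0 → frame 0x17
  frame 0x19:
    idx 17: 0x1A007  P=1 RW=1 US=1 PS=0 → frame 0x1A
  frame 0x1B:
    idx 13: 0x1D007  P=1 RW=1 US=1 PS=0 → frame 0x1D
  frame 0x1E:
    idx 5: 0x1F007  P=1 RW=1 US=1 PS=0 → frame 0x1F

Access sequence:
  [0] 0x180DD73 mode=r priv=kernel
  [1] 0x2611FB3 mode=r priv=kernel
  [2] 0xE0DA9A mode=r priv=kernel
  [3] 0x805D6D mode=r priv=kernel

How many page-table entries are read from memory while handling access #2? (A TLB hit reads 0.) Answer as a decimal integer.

Walk each access:
#0 VA=0x180DD73 (r,kernel):
  L0: frame=0x12 idx=12 entry=0x13007 [P=1 RW=1 US=1 PS=0]
  L1: frame=0x13 idx=13 entry=0x17007 [P=1 RW=1 US=1 PS=0]
  → PA=0x17D73  (2 entries read)
#1 VA=0x2611FB3 (r,kernel):
  L0: frame=0x12 idx=19 entry=0x19007 [P=1 RW=1 US=1 PS=0]
  L1: frame=0x19 idx=17 entry=0x1A007 [P=1 RW=1 US=1 PS=0]
  → PA=0x1AFB3  (2 entries read)
#2 VA=0xE0DA9A (r,kernel):
  L0: frame=0x12 idx=7 entry=0x1B007 [P=1 RW=1 US=1 PS=0]
  L1: frame=0x1B idx=13 entry=0x1D007 [P=1 RW=1 US=1 PS=0]
  → PA=0x1DA9A  (2 entries read)
#3 VA=0x805D6D (r,kernel):
  L0: frame=0x12 idx=4 entry=0x1E007 [P=1 RW=1 US=1 PS=0]
  L1: frame=0x1E idx=5 entry=0x1F007 [P=1 RW=1 US=1 PS=0]
  → PA=0x1FD6D  (2 entries read)

Entries read for #2: 2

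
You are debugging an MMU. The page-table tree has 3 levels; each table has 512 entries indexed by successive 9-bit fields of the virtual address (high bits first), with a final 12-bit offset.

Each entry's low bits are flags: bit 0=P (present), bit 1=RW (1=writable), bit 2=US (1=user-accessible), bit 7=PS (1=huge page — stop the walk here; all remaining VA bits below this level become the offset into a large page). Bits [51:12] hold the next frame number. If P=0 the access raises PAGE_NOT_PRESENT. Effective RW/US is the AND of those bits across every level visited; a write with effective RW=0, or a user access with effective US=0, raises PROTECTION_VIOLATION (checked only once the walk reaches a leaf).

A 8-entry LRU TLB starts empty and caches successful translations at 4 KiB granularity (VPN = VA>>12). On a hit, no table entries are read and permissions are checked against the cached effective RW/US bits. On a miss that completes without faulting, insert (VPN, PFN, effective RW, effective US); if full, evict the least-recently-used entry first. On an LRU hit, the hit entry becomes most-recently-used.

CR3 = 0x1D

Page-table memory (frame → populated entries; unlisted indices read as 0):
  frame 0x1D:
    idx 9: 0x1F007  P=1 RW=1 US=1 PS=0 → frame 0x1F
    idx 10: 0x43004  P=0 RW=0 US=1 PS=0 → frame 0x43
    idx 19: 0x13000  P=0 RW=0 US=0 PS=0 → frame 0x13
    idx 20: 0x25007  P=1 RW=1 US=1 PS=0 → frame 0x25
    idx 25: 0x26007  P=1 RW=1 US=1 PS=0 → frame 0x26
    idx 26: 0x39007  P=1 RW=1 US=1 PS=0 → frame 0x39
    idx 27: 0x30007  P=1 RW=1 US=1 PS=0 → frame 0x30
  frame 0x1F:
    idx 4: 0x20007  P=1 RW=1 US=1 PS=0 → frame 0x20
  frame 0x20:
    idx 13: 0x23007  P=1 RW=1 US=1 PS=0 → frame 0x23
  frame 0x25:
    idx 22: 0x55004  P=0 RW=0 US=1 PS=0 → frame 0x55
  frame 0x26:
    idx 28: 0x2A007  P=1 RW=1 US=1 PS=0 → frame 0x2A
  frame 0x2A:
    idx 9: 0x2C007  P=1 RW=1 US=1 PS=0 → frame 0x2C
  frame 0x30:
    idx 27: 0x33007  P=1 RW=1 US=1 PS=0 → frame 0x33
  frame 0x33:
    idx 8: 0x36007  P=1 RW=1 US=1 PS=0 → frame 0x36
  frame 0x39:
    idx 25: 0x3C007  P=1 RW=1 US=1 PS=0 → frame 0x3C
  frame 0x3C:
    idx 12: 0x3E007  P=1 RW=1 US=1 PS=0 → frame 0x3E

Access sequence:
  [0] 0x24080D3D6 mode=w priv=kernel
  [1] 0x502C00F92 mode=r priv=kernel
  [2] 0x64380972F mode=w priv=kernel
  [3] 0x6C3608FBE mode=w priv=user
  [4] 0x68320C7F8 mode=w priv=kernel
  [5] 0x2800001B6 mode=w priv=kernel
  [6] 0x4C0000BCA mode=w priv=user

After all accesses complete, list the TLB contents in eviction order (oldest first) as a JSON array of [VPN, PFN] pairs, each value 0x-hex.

Walk each access:
#0 VA=0x24080D3D6 (w,kernel):
  L0 @0x1D[9] → 0x1F007  P=1,RW=1,US=1,PS=0
  L1 @0x1F[4] → 0x20007  P=1,RW=1,US=1,PS=0
  L2 @0x20[13] → 0x23007  P=1,RW=1,US=1,PS=0
  ✓ 0x233D6  — 3 lookups
#1 VA=0x502C00F92 (r,kernel):
  L0 @0x1D[20] → 0x25007  P=1,RW=1,US=1,PS=0
  L1 @0x25[22] → 0x55004  P=0,RW=0,US=1,PS=0
  ✗ PAGE_NOT_PRESENT  [2 reads]
#2 VA=0x64380972F (w,kernel):
  L0 @0x1D[25] → 0x26007  P=1,RW=1,US=1,PS=0
  L1 @0x26[28] → 0x2A007  P=1,RW=1,US=1,PS=0
  L2 @0x2A[9] → 0x2C007  P=1,RW=1,US=1,PS=0
  ✓ 0x2C72F  — 3 lookups
#3 VA=0x6C3608FBE (w,user):
  L0 @0x1D[27] → 0x30007  P=1,RW=1,US=1,PS=0
  L1 @0x30[27] → 0x33007  P=1,RW=1,US=1,PS=0
  L2 @0x33[8] → 0x36007  P=1,RW=1,US=1,PS=0
  ✓ 0x36FBE  — 3 lookups
#4 VA=0x68320C7F8 (w,kernel):
  L0 @0x1D[26] → 0x39007  P=1,RW=1,US=1,PS=0
  L1 @0x39[25] → 0x3C007  P=1,RW=1,US=1,PS=0
  L2 @0x3C[12] → 0x3E007  P=1,RW=1,US=1,PS=0
  ✓ 0x3E7F8  — 3 lookups
#5 VA=0x2800001B6 (w,kernel):
  L0 @0x1D[10] → 0x43004  P=0,RW=0,US=1,PS=0
  ✗ PAGE_NOT_PRESENT  [1 reads]
#6 VA=0x4C0000BCA (w,user):
  L0 @0x1D[19] → 0x13000  P=0,RW=0,US=0,PS=0
  ✗ PAGE_NOT_PRESENT  [1 reads]

TLB: [["0x24080D", "0x23"], ["0x643809", "0x2C"], ["0x6C3608", "0x36"], ["0x68320C", "0x3E"]]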